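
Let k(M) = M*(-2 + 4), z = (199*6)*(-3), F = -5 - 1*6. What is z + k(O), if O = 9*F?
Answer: -3780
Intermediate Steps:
F = -11 (F = -5 - 6 = -11)
O = -99 (O = 9*(-11) = -99)
z = -3582 (z = 1194*(-3) = -3582)
k(M) = 2*M (k(M) = M*2 = 2*M)
z + k(O) = -3582 + 2*(-99) = -3582 - 198 = -3780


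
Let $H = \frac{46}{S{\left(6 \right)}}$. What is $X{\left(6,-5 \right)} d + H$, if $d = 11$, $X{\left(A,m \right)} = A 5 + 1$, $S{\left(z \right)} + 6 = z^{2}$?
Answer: $\frac{5138}{15} \approx 342.53$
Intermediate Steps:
$S{\left(z \right)} = -6 + z^{2}$
$X{\left(A,m \right)} = 1 + 5 A$ ($X{\left(A,m \right)} = 5 A + 1 = 1 + 5 A$)
$H = \frac{23}{15}$ ($H = \frac{46}{-6 + 6^{2}} = \frac{46}{-6 + 36} = \frac{46}{30} = 46 \cdot \frac{1}{30} = \frac{23}{15} \approx 1.5333$)
$X{\left(6,-5 \right)} d + H = \left(1 + 5 \cdot 6\right) 11 + \frac{23}{15} = \left(1 + 30\right) 11 + \frac{23}{15} = 31 \cdot 11 + \frac{23}{15} = 341 + \frac{23}{15} = \frac{5138}{15}$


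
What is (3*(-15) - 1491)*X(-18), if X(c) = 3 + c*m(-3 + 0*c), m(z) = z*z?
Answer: 244224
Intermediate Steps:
m(z) = z²
X(c) = 3 + 9*c (X(c) = 3 + c*(-3 + 0*c)² = 3 + c*(-3 + 0)² = 3 + c*(-3)² = 3 + c*9 = 3 + 9*c)
(3*(-15) - 1491)*X(-18) = (3*(-15) - 1491)*(3 + 9*(-18)) = (-45 - 1491)*(3 - 162) = -1536*(-159) = 244224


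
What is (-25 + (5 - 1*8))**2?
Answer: 784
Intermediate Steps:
(-25 + (5 - 1*8))**2 = (-25 + (5 - 8))**2 = (-25 - 3)**2 = (-28)**2 = 784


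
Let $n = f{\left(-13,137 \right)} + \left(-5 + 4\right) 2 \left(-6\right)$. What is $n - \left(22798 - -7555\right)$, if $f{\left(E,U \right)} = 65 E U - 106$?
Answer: $-146212$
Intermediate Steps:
$f{\left(E,U \right)} = -106 + 65 E U$ ($f{\left(E,U \right)} = 65 E U - 106 = -106 + 65 E U$)
$n = -115859$ ($n = \left(-106 + 65 \left(-13\right) 137\right) + \left(-5 + 4\right) 2 \left(-6\right) = \left(-106 - 115765\right) - -12 = -115871 + 12 = -115859$)
$n - \left(22798 - -7555\right) = -115859 - \left(22798 - -7555\right) = -115859 - \left(22798 + 7555\right) = -115859 - 30353 = -146212$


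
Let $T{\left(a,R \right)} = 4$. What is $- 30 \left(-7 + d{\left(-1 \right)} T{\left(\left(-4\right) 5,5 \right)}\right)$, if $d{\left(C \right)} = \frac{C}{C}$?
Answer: $90$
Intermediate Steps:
$d{\left(C \right)} = 1$
$- 30 \left(-7 + d{\left(-1 \right)} T{\left(\left(-4\right) 5,5 \right)}\right) = - 30 \left(-7 + 1 \cdot 4\right) = - 30 \left(-7 + 4\right) = \left(-30\right) \left(-3\right) = 90$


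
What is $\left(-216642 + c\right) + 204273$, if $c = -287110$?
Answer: $-299479$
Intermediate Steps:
$\left(-216642 + c\right) + 204273 = \left(-216642 - 287110\right) + 204273 = -503752 + 204273 = -299479$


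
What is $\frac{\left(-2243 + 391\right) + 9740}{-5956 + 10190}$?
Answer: $\frac{136}{73} \approx 1.863$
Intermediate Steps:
$\frac{\left(-2243 + 391\right) + 9740}{-5956 + 10190} = \frac{-1852 + 9740}{4234} = 7888 \cdot \frac{1}{4234} = \frac{136}{73}$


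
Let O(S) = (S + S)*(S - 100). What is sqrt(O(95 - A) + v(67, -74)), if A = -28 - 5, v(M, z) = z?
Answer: sqrt(7094) ≈ 84.226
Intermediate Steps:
A = -33
O(S) = 2*S*(-100 + S) (O(S) = (2*S)*(-100 + S) = 2*S*(-100 + S))
sqrt(O(95 - A) + v(67, -74)) = sqrt(2*(95 - 1*(-33))*(-100 + (95 - 1*(-33))) - 74) = sqrt(2*(95 + 33)*(-100 + (95 + 33)) - 74) = sqrt(2*128*(-100 + 128) - 74) = sqrt(2*128*28 - 74) = sqrt(7168 - 74) = sqrt(7094)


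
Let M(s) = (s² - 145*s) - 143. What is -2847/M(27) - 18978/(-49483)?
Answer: 204055863/164728907 ≈ 1.2387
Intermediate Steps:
M(s) = -143 + s² - 145*s
-2847/M(27) - 18978/(-49483) = -2847/(-143 + 27² - 145*27) - 18978/(-49483) = -2847/(-143 + 729 - 3915) - 18978*(-1/49483) = -2847/(-3329) + 18978/49483 = -2847*(-1/3329) + 18978/49483 = 2847/3329 + 18978/49483 = 204055863/164728907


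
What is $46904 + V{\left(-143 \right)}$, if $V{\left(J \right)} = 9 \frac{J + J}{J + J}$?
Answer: $46913$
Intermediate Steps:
$V{\left(J \right)} = 9$ ($V{\left(J \right)} = 9 \frac{2 J}{2 J} = 9 \cdot 2 J \frac{1}{2 J} = 9 \cdot 1 = 9$)
$46904 + V{\left(-143 \right)} = 46904 + 9 = 46913$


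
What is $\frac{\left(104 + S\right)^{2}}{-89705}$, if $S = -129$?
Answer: $- \frac{125}{17941} \approx -0.0069673$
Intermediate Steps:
$\frac{\left(104 + S\right)^{2}}{-89705} = \frac{\left(104 - 129\right)^{2}}{-89705} = \left(-25\right)^{2} \left(- \frac{1}{89705}\right) = 625 \left(- \frac{1}{89705}\right) = - \frac{125}{17941}$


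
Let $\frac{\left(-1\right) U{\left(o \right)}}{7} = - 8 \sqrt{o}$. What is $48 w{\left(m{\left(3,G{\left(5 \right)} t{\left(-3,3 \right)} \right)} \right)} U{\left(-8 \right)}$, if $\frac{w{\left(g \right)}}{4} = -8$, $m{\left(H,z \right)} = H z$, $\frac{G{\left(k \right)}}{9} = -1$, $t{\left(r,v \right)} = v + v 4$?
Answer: $- 172032 i \sqrt{2} \approx - 2.4329 \cdot 10^{5} i$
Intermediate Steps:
$t{\left(r,v \right)} = 5 v$ ($t{\left(r,v \right)} = v + 4 v = 5 v$)
$U{\left(o \right)} = 56 \sqrt{o}$ ($U{\left(o \right)} = - 7 \left(- 8 \sqrt{o}\right) = 56 \sqrt{o}$)
$G{\left(k \right)} = -9$ ($G{\left(k \right)} = 9 \left(-1\right) = -9$)
$w{\left(g \right)} = -32$ ($w{\left(g \right)} = 4 \left(-8\right) = -32$)
$48 w{\left(m{\left(3,G{\left(5 \right)} t{\left(-3,3 \right)} \right)} \right)} U{\left(-8 \right)} = 48 \left(-32\right) 56 \sqrt{-8} = - 1536 \cdot 56 \cdot 2 i \sqrt{2} = - 1536 \cdot 112 i \sqrt{2} = - 172032 i \sqrt{2}$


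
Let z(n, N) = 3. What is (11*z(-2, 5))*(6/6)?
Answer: 33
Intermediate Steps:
(11*z(-2, 5))*(6/6) = (11*3)*(6/6) = 33*(6*(⅙)) = 33*1 = 33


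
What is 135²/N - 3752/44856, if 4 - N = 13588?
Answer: -5169451/3626928 ≈ -1.4253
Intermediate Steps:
N = -13584 (N = 4 - 1*13588 = 4 - 13588 = -13584)
135²/N - 3752/44856 = 135²/(-13584) - 3752/44856 = 18225*(-1/13584) - 3752*1/44856 = -6075/4528 - 67/801 = -5169451/3626928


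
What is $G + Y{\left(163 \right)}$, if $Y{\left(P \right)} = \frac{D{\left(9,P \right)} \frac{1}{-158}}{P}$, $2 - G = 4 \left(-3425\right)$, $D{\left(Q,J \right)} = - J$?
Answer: $\frac{2164917}{158} \approx 13702.0$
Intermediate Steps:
$G = 13702$ ($G = 2 - 4 \left(-3425\right) = 2 - -13700 = 2 + 13700 = 13702$)
$Y{\left(P \right)} = \frac{1}{158}$ ($Y{\left(P \right)} = \frac{- P \frac{1}{-158}}{P} = \frac{- P \left(- \frac{1}{158}\right)}{P} = \frac{\frac{1}{158} P}{P} = \frac{1}{158}$)
$G + Y{\left(163 \right)} = 13702 + \frac{1}{158} = \frac{2164917}{158}$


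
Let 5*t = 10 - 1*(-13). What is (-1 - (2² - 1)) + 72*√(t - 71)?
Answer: -4 + 144*I*√415/5 ≈ -4.0 + 586.7*I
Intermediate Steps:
t = 23/5 (t = (10 - 1*(-13))/5 = (10 + 13)/5 = (⅕)*23 = 23/5 ≈ 4.6000)
(-1 - (2² - 1)) + 72*√(t - 71) = (-1 - (2² - 1)) + 72*√(23/5 - 71) = (-1 - (4 - 1)) + 72*√(-332/5) = (-1 - 1*3) + 72*(2*I*√415/5) = (-1 - 3) + 144*I*√415/5 = -4 + 144*I*√415/5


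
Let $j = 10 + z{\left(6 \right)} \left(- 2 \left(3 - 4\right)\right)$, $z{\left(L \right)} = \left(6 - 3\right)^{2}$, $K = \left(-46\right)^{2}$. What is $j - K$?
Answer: $-2088$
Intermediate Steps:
$K = 2116$
$z{\left(L \right)} = 9$ ($z{\left(L \right)} = 3^{2} = 9$)
$j = 28$ ($j = 10 + 9 \left(- 2 \left(3 - 4\right)\right) = 10 + 9 \left(\left(-2\right) \left(-1\right)\right) = 10 + 9 \cdot 2 = 10 + 18 = 28$)
$j - K = 28 - 2116 = -2088$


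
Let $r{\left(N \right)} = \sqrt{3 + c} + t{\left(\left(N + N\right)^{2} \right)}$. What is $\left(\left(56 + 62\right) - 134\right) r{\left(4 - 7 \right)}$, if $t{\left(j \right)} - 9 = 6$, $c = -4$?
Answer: $-240 - 16 i \approx -240.0 - 16.0 i$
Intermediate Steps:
$t{\left(j \right)} = 15$ ($t{\left(j \right)} = 9 + 6 = 15$)
$r{\left(N \right)} = 15 + i$ ($r{\left(N \right)} = \sqrt{3 - 4} + 15 = \sqrt{-1} + 15 = i + 15 = 15 + i$)
$\left(\left(56 + 62\right) - 134\right) r{\left(4 - 7 \right)} = \left(\left(56 + 62\right) - 134\right) \left(15 + i\right) = \left(118 - 134\right) \left(15 + i\right) = - 16 \left(15 + i\right) = -240 - 16 i$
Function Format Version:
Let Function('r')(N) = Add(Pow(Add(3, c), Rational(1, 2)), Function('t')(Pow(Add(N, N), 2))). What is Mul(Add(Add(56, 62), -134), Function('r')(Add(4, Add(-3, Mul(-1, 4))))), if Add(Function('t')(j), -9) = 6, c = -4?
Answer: Add(-240, Mul(-16, I)) ≈ Add(-240.00, Mul(-16.000, I))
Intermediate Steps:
Function('t')(j) = 15 (Function('t')(j) = Add(9, 6) = 15)
Function('r')(N) = Add(15, I) (Function('r')(N) = Add(Pow(Add(3, -4), Rational(1, 2)), 15) = Add(Pow(-1, Rational(1, 2)), 15) = Add(I, 15) = Add(15, I))
Mul(Add(Add(56, 62), -134), Function('r')(Add(4, Add(-3, Mul(-1, 4))))) = Mul(Add(Add(56, 62), -134), Add(15, I)) = Mul(Add(118, -134), Add(15, I)) = Mul(-16, Add(15, I)) = Add(-240, Mul(-16, I))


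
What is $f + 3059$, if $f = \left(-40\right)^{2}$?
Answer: $4659$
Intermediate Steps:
$f = 1600$
$f + 3059 = 1600 + 3059 = 4659$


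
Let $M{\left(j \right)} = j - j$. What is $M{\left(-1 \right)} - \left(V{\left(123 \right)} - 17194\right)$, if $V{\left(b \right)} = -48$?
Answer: $17242$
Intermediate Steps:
$M{\left(j \right)} = 0$
$M{\left(-1 \right)} - \left(V{\left(123 \right)} - 17194\right) = 0 - \left(-48 - 17194\right) = 0 - -17242 = 0 + 17242 = 17242$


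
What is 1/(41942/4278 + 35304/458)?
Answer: 489831/42559987 ≈ 0.011509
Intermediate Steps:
1/(41942/4278 + 35304/458) = 1/(41942*(1/4278) + 35304*(1/458)) = 1/(20971/2139 + 17652/229) = 1/(42559987/489831) = 489831/42559987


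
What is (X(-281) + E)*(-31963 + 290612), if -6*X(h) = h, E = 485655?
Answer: 753757760939/6 ≈ 1.2563e+11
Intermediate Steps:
X(h) = -h/6
(X(-281) + E)*(-31963 + 290612) = (-⅙*(-281) + 485655)*(-31963 + 290612) = (281/6 + 485655)*258649 = (2914211/6)*258649 = 753757760939/6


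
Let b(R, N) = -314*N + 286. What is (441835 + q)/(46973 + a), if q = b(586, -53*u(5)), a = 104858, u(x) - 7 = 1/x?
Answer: 2809717/759155 ≈ 3.7011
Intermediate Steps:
u(x) = 7 + 1/x
b(R, N) = 286 - 314*N
q = 600542/5 (q = 286 - (-16642)*(7 + 1/5) = 286 - (-16642)*(7 + ⅕) = 286 - (-16642)*36/5 = 286 - 314*(-1908/5) = 286 + 599112/5 = 600542/5 ≈ 1.2011e+5)
(441835 + q)/(46973 + a) = (441835 + 600542/5)/(46973 + 104858) = (2809717/5)/151831 = (2809717/5)*(1/151831) = 2809717/759155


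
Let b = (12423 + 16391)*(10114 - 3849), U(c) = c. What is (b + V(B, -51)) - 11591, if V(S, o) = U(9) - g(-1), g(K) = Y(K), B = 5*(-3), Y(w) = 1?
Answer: 180508127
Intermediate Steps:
B = -15
g(K) = 1
V(S, o) = 8 (V(S, o) = 9 - 1*1 = 9 - 1 = 8)
b = 180519710 (b = 28814*6265 = 180519710)
(b + V(B, -51)) - 11591 = (180519710 + 8) - 11591 = 180519718 - 11591 = 180508127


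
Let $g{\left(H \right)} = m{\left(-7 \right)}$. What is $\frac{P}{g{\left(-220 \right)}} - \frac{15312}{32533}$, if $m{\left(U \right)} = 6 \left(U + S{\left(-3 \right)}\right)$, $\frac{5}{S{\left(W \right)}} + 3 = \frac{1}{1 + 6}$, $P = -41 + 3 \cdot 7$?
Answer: $- \frac{61288}{683193} \approx -0.089708$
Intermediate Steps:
$P = -20$ ($P = -41 + 21 = -20$)
$S{\left(W \right)} = - \frac{7}{4}$ ($S{\left(W \right)} = \frac{5}{-3 + \frac{1}{1 + 6}} = \frac{5}{-3 + \frac{1}{7}} = \frac{5}{- \frac{20}{7}} = 5 \left(- \frac{7}{20}\right) = - \frac{7}{4}$)
$m{\left(U \right)} = - \frac{21}{2} + 6 U$ ($m{\left(U \right)} = 6 \left(U - \frac{7}{4}\right) = 6 \left(- \frac{7}{4} + U\right) = - \frac{21}{2} + 6 U$)
$g{\left(H \right)} = - \frac{105}{2}$ ($g{\left(H \right)} = - \frac{21}{2} + 6 \left(-7\right) = - \frac{21}{2} - 42 = - \frac{105}{2}$)
$\frac{P}{g{\left(-220 \right)}} - \frac{15312}{32533} = - \frac{20}{- \frac{105}{2}} - \frac{15312}{32533} = \left(-20\right) \left(- \frac{2}{105}\right) - \frac{15312}{32533} = \frac{8}{21} - \frac{15312}{32533} = - \frac{61288}{683193}$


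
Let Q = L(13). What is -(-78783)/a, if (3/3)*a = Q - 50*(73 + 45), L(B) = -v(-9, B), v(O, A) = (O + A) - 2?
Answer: -78783/5902 ≈ -13.349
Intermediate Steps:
v(O, A) = -2 + A + O (v(O, A) = (A + O) - 2 = -2 + A + O)
L(B) = 11 - B (L(B) = -(-2 + B - 9) = -(-11 + B) = 11 - B)
Q = -2 (Q = 11 - 1*13 = 11 - 13 = -2)
a = -5902 (a = -2 - 50*(73 + 45) = -2 - 50*118 = -2 - 1*5900 = -2 - 5900 = -5902)
-(-78783)/a = -(-78783)/(-5902) = -(-78783)*(-1)/5902 = -1*78783/5902 = -78783/5902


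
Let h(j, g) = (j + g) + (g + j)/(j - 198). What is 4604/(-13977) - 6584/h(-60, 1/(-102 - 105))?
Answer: 4899967203620/44617337469 ≈ 109.82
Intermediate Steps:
h(j, g) = g + j + (g + j)/(-198 + j) (h(j, g) = (g + j) + (g + j)/(-198 + j) = g + j + (g + j)/(-198 + j))
4604/(-13977) - 6584/h(-60, 1/(-102 - 105)) = 4604/(-13977) - 6584*(-198 - 60)/((-60)**2 - 197/(-102 - 105) - 197*(-60) - 60/(-102 - 105)) = 4604*(-1/13977) - 6584*(-258/(3600 - 197/(-207) + 11820 - 60/(-207))) = -4604/13977 - 6584*(-258/(3600 - 197*(-1/207) + 11820 - 1/207*(-60))) = -4604/13977 - 6584*(-258/(3600 + 197/207 + 11820 + 20/69)) = -4604/13977 - 6584/((-1/258*3192197/207)) = -4604/13977 - 6584/(-3192197/53406) = -4604/13977 - 6584*(-53406/3192197) = -4604/13977 + 351625104/3192197 = 4899967203620/44617337469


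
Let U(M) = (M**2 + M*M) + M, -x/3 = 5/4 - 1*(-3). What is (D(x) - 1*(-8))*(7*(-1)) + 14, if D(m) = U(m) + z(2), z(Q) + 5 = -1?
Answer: -17493/8 ≈ -2186.6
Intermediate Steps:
z(Q) = -6 (z(Q) = -5 - 1 = -6)
x = -51/4 (x = -3*(5/4 - 1*(-3)) = -3*(5*(1/4) + 3) = -3*(5/4 + 3) = -3*17/4 = -51/4 ≈ -12.750)
U(M) = M + 2*M**2 (U(M) = (M**2 + M**2) + M = 2*M**2 + M = M + 2*M**2)
D(m) = -6 + m*(1 + 2*m) (D(m) = m*(1 + 2*m) - 6 = -6 + m*(1 + 2*m))
(D(x) - 1*(-8))*(7*(-1)) + 14 = ((-6 - 51*(1 + 2*(-51/4))/4) - 1*(-8))*(7*(-1)) + 14 = ((-6 - 51*(1 - 51/2)/4) + 8)*(-7) + 14 = ((-6 - 51/4*(-49/2)) + 8)*(-7) + 14 = ((-6 + 2499/8) + 8)*(-7) + 14 = (2451/8 + 8)*(-7) + 14 = (2515/8)*(-7) + 14 = -17605/8 + 14 = -17493/8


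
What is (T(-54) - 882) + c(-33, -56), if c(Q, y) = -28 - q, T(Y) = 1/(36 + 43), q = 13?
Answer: -72916/79 ≈ -922.99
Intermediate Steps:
T(Y) = 1/79
c(Q, y) = -41 (c(Q, y) = -28 - 1*13 = -28 - 13 = -41)
(T(-54) - 882) + c(-33, -56) = (1/79 - 882) - 41 = -69677/79 - 41 = -72916/79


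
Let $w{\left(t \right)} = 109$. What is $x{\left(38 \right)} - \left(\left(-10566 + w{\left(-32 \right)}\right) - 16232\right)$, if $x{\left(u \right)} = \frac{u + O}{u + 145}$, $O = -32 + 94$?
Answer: $\frac{4884187}{183} \approx 26690.0$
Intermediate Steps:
$O = 62$
$x{\left(u \right)} = \frac{62 + u}{145 + u}$ ($x{\left(u \right)} = \frac{u + 62}{u + 145} = \frac{62 + u}{145 + u}$)
$x{\left(38 \right)} - \left(\left(-10566 + w{\left(-32 \right)}\right) - 16232\right) = \frac{62 + 38}{145 + 38} - \left(\left(-10566 + 109\right) - 16232\right) = \frac{1}{183} \cdot 100 - \left(-10457 - 16232\right) = \frac{1}{183} \cdot 100 - -26689 = \frac{100}{183} + 26689 = \frac{4884187}{183}$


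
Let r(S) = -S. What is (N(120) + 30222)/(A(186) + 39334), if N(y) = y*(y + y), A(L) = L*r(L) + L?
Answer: 29511/2462 ≈ 11.987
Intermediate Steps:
A(L) = L - L² (A(L) = L*(-L) + L = -L² + L = L - L²)
N(y) = 2*y² (N(y) = y*(2*y) = 2*y²)
(N(120) + 30222)/(A(186) + 39334) = (2*120² + 30222)/(186*(1 - 1*186) + 39334) = (2*14400 + 30222)/(186*(1 - 186) + 39334) = (28800 + 30222)/(186*(-185) + 39334) = 59022/(-34410 + 39334) = 59022/4924 = 59022*(1/4924) = 29511/2462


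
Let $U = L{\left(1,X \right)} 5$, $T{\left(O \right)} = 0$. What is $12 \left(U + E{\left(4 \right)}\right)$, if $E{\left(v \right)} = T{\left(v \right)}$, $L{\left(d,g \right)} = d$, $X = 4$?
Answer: $60$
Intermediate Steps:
$E{\left(v \right)} = 0$
$U = 5$ ($U = 1 \cdot 5 = 5$)
$12 \left(U + E{\left(4 \right)}\right) = 12 \left(5 + 0\right) = 12 \cdot 5 = 60$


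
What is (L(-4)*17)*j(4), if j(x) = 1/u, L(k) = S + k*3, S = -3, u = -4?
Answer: 255/4 ≈ 63.750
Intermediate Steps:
L(k) = -3 + 3*k (L(k) = -3 + k*3 = -3 + 3*k)
j(x) = -1/4 (j(x) = 1/(-4) = -1/4)
(L(-4)*17)*j(4) = ((-3 + 3*(-4))*17)*(-1/4) = ((-3 - 12)*17)*(-1/4) = -15*17*(-1/4) = -255*(-1/4) = 255/4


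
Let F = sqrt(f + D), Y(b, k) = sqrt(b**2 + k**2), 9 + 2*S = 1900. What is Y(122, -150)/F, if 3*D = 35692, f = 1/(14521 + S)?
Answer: 6*sqrt(2955404913547807)/184010107 ≈ 1.7726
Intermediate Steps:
S = 1891/2 (S = -9/2 + (1/2)*1900 = -9/2 + 950 = 1891/2 ≈ 945.50)
f = 2/30933 (f = 1/(14521 + 1891/2) = 1/(30933/2) = 2/30933 ≈ 6.4656e-5)
D = 35692/3 (D = (1/3)*35692 = 35692/3 ≈ 11897.)
F = sqrt(1264885475518)/10311 (F = sqrt(2/30933 + 35692/3) = sqrt(368020214/30933) = sqrt(1264885475518)/10311 ≈ 109.07)
Y(122, -150)/F = sqrt(122**2 + (-150)**2)/((sqrt(1264885475518)/10311)) = sqrt(14884 + 22500)*(3*sqrt(1264885475518)/368020214) = sqrt(37384)*(3*sqrt(1264885475518)/368020214) = (2*sqrt(9346))*(3*sqrt(1264885475518)/368020214) = 6*sqrt(2955404913547807)/184010107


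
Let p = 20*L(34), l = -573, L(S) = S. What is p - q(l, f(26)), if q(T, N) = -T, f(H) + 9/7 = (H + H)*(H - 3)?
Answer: 107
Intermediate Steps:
f(H) = -9/7 + 2*H*(-3 + H) (f(H) = -9/7 + (H + H)*(H - 3) = -9/7 + (2*H)*(-3 + H) = -9/7 + 2*H*(-3 + H))
p = 680 (p = 20*34 = 680)
p - q(l, f(26)) = 680 - (-1)*(-573) = 680 - 1*573 = 680 - 573 = 107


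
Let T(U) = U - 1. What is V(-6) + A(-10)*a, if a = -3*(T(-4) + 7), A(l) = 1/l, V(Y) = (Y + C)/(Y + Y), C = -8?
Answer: 53/30 ≈ 1.7667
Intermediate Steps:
T(U) = -1 + U
V(Y) = (-8 + Y)/(2*Y) (V(Y) = (Y - 8)/(Y + Y) = (-8 + Y)/((2*Y)) = (-8 + Y)*(1/(2*Y)) = (-8 + Y)/(2*Y))
a = -6 (a = -3*((-1 - 4) + 7) = -3*(-5 + 7) = -3*2 = -6)
V(-6) + A(-10)*a = (1/2)*(-8 - 6)/(-6) - 6/(-10) = (1/2)*(-1/6)*(-14) - 1/10*(-6) = 7/6 + 3/5 = 53/30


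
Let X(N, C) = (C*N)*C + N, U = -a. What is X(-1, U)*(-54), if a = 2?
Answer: 270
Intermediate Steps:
U = -2 (U = -1*2 = -2)
X(N, C) = N + N*C² (X(N, C) = N*C² + N = N + N*C²)
X(-1, U)*(-54) = -(1 + (-2)²)*(-54) = -(1 + 4)*(-54) = -1*5*(-54) = -5*(-54) = 270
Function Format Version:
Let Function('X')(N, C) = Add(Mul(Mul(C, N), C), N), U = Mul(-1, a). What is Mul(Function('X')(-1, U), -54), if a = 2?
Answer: 270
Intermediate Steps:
U = -2 (U = Mul(-1, 2) = -2)
Function('X')(N, C) = Add(N, Mul(N, Pow(C, 2))) (Function('X')(N, C) = Add(Mul(N, Pow(C, 2)), N) = Add(N, Mul(N, Pow(C, 2))))
Mul(Function('X')(-1, U), -54) = Mul(Mul(-1, Add(1, Pow(-2, 2))), -54) = Mul(Mul(-1, Add(1, 4)), -54) = Mul(Mul(-1, 5), -54) = Mul(-5, -54) = 270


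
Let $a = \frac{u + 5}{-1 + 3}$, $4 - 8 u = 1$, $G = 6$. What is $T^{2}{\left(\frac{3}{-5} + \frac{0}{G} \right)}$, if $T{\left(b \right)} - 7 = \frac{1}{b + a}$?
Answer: $\frac{1560001}{27889} \approx 55.936$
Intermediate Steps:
$u = \frac{3}{8}$ ($u = \frac{1}{2} - \frac{1}{8} = \frac{3}{8} \approx 0.375$)
$a = \frac{43}{16}$ ($a = \frac{\frac{3}{8} + 5}{-1 + 3} = \frac{43}{8 \cdot 2} = \frac{43}{8} \cdot \frac{1}{2} = \frac{43}{16} \approx 2.6875$)
$T{\left(b \right)} = 7 + \frac{1}{\frac{43}{16} + b}$ ($T{\left(b \right)} = 7 + \frac{1}{b + \frac{43}{16}} = 7 + \frac{1}{\frac{43}{16} + b}$)
$T^{2}{\left(\frac{3}{-5} + \frac{0}{G} \right)} = \left(\frac{317 + 112 \left(\frac{3}{-5} + \frac{0}{6}\right)}{43 + 16 \left(\frac{3}{-5} + \frac{0}{6}\right)}\right)^{2} = \left(\frac{317 + 112 \left(3 \left(- \frac{1}{5}\right) + 0 \cdot \frac{1}{6}\right)}{43 + 16 \left(3 \left(- \frac{1}{5}\right) + 0 \cdot \frac{1}{6}\right)}\right)^{2} = \left(\frac{317 + 112 \left(- \frac{3}{5} + 0\right)}{43 + 16 \left(- \frac{3}{5} + 0\right)}\right)^{2} = \left(\frac{317 + 112 \left(- \frac{3}{5}\right)}{43 + 16 \left(- \frac{3}{5}\right)}\right)^{2} = \left(\frac{317 - \frac{336}{5}}{43 - \frac{48}{5}}\right)^{2} = \left(\frac{1}{\frac{167}{5}} \cdot \frac{1249}{5}\right)^{2} = \left(\frac{5}{167} \cdot \frac{1249}{5}\right)^{2} = \left(\frac{1249}{167}\right)^{2} = \frac{1560001}{27889}$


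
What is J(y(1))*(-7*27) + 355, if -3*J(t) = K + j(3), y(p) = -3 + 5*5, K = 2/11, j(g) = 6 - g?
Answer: 6110/11 ≈ 555.45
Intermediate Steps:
K = 2/11 (K = 2*(1/11) = 2/11 ≈ 0.18182)
y(p) = 22 (y(p) = -3 + 25 = 22)
J(t) = -35/33 (J(t) = -(2/11 + (6 - 1*3))/3 = -(2/11 + (6 - 3))/3 = -(2/11 + 3)/3 = -⅓*35/11 = -35/33)
J(y(1))*(-7*27) + 355 = -(-245)*27/33 + 355 = -35/33*(-189) + 355 = 2205/11 + 355 = 6110/11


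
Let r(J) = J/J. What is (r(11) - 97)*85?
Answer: -8160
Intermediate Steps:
r(J) = 1
(r(11) - 97)*85 = (1 - 97)*85 = -96*85 = -8160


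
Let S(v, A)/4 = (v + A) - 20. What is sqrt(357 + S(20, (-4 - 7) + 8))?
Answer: sqrt(345) ≈ 18.574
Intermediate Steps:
S(v, A) = -80 + 4*A + 4*v (S(v, A) = 4*((v + A) - 20) = 4*((A + v) - 20) = 4*(-20 + A + v) = -80 + 4*A + 4*v)
sqrt(357 + S(20, (-4 - 7) + 8)) = sqrt(357 + (-80 + 4*((-4 - 7) + 8) + 4*20)) = sqrt(357 + (-80 + 4*(-11 + 8) + 80)) = sqrt(357 + (-80 + 4*(-3) + 80)) = sqrt(357 + (-80 - 12 + 80)) = sqrt(357 - 12) = sqrt(345)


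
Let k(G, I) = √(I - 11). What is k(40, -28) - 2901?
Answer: -2901 + I*√39 ≈ -2901.0 + 6.245*I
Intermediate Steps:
k(G, I) = √(-11 + I)
k(40, -28) - 2901 = √(-11 - 28) - 2901 = √(-39) - 2901 = I*√39 - 2901 = -2901 + I*√39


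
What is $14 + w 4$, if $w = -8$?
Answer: $-18$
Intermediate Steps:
$14 + w 4 = 14 - 32 = -18$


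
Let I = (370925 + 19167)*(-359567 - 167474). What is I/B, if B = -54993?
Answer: 205594477772/54993 ≈ 3.7386e+6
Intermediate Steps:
I = -205594477772 (I = 390092*(-527041) = -205594477772)
I/B = -205594477772/(-54993) = -205594477772*(-1/54993) = 205594477772/54993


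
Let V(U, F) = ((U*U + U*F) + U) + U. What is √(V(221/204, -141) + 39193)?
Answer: √5622277/12 ≈ 197.59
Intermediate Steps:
V(U, F) = U² + 2*U + F*U (V(U, F) = ((U² + F*U) + U) + U = (U + U² + F*U) + U = U² + 2*U + F*U)
√(V(221/204, -141) + 39193) = √((221/204)*(2 - 141 + 221/204) + 39193) = √((221*(1/204))*(2 - 141 + 221*(1/204)) + 39193) = √(13*(2 - 141 + 13/12)/12 + 39193) = √((13/12)*(-1655/12) + 39193) = √(-21515/144 + 39193) = √(5622277/144) = √5622277/12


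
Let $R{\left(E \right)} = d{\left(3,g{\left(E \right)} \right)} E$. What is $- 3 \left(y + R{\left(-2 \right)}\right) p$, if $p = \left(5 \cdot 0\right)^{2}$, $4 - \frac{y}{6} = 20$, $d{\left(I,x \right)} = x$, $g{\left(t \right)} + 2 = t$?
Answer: $0$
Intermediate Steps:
$g{\left(t \right)} = -2 + t$
$R{\left(E \right)} = E \left(-2 + E\right)$ ($R{\left(E \right)} = \left(-2 + E\right) E = E \left(-2 + E\right)$)
$y = -96$ ($y = 24 - 120 = -96$)
$p = 0$ ($p = 0^{2} = 0$)
$- 3 \left(y + R{\left(-2 \right)}\right) p = - 3 \left(-96 - 2 \left(-2 - 2\right)\right) 0 = - 3 \left(-96 - -8\right) 0 = - 3 \left(-96 + 8\right) 0 = \left(-3\right) \left(-88\right) 0 = 264 \cdot 0 = 0$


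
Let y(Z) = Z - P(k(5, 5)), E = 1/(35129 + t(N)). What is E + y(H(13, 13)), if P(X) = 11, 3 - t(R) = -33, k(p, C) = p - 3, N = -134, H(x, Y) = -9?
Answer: -703299/35165 ≈ -20.000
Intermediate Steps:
k(p, C) = -3 + p
t(R) = 36 (t(R) = 3 - 1*(-33) = 3 + 33 = 36)
E = 1/35165 (E = 1/(35129 + 36) = 1/35165 ≈ 2.8437e-5)
y(Z) = -11 + Z (y(Z) = Z - 1*11 = Z - 11 = -11 + Z)
E + y(H(13, 13)) = 1/35165 + (-11 - 9) = 1/35165 - 20 = -703299/35165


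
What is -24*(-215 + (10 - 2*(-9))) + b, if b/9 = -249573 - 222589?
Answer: -4244970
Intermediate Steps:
b = -4249458 (b = 9*(-249573 - 222589) = 9*(-472162) = -4249458)
-24*(-215 + (10 - 2*(-9))) + b = -24*(-215 + (10 - 2*(-9))) - 4249458 = -24*(-215 + (10 + 18)) - 4249458 = -24*(-215 + 28) - 4249458 = -24*(-187) - 4249458 = 4488 - 4249458 = -4244970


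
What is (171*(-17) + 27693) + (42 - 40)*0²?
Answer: 24786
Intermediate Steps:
(171*(-17) + 27693) + (42 - 40)*0² = (-2907 + 27693) + 2*0 = 24786 + 0 = 24786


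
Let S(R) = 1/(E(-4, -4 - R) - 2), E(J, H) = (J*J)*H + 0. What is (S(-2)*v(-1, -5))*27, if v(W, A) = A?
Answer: 135/34 ≈ 3.9706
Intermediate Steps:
E(J, H) = H*J² (E(J, H) = J²*H + 0 = H*J² + 0 = H*J²)
S(R) = 1/(-66 - 16*R) (S(R) = 1/((-4 - R)*(-4)² - 2) = 1/((-4 - R)*16 - 2) = 1/((-64 - 16*R) - 2) = 1/(-66 - 16*R))
(S(-2)*v(-1, -5))*27 = (-1/(66 + 16*(-2))*(-5))*27 = (-1/(66 - 32)*(-5))*27 = (-1/34*(-5))*27 = (-1*1/34*(-5))*27 = -1/34*(-5)*27 = (5/34)*27 = 135/34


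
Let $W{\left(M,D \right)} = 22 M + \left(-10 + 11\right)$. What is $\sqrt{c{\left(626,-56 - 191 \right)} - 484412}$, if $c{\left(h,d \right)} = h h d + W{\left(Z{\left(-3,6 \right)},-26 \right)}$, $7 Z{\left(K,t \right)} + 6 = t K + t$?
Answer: $\frac{i \sqrt{4766614139}}{7} \approx 9863.0 i$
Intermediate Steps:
$Z{\left(K,t \right)} = - \frac{6}{7} + \frac{t}{7} + \frac{K t}{7}$ ($Z{\left(K,t \right)} = - \frac{6}{7} + \frac{t K + t}{7} = - \frac{6}{7} + \frac{K t + t}{7} = - \frac{6}{7} + \frac{t + K t}{7} = - \frac{6}{7} + \left(\frac{t}{7} + \frac{K t}{7}\right) = - \frac{6}{7} + \frac{t}{7} + \frac{K t}{7}$)
$W{\left(M,D \right)} = 1 + 22 M$ ($W{\left(M,D \right)} = 22 M + 1 = 1 + 22 M$)
$c{\left(h,d \right)} = - \frac{389}{7} + d h^{2}$ ($c{\left(h,d \right)} = h h d + \left(1 + 22 \left(- \frac{6}{7} + \frac{1}{7} \cdot 6 + \frac{1}{7} \left(-3\right) 6\right)\right) = h^{2} d + \left(1 + 22 \left(- \frac{6}{7} + \frac{6}{7} - \frac{18}{7}\right)\right) = d h^{2} + \left(1 + 22 \left(- \frac{18}{7}\right)\right) = d h^{2} + \left(1 - \frac{396}{7}\right) = d h^{2} - \frac{389}{7} = - \frac{389}{7} + d h^{2}$)
$\sqrt{c{\left(626,-56 - 191 \right)} - 484412} = \sqrt{\left(- \frac{389}{7} + \left(-56 - 191\right) 626^{2}\right) - 484412} = \sqrt{\left(- \frac{389}{7} - 96793372\right) - 484412} = \sqrt{- \frac{677553993}{7} - 484412} = \sqrt{- \frac{680944877}{7}} = \frac{i \sqrt{4766614139}}{7}$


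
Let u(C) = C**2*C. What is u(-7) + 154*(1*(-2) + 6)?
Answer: 273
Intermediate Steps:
u(C) = C**3
u(-7) + 154*(1*(-2) + 6) = (-7)**3 + 154*(1*(-2) + 6) = -343 + 154*(-2 + 6) = -343 + 154*4 = -343 + 616 = 273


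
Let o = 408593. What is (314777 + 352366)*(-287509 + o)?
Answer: 80780343012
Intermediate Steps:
(314777 + 352366)*(-287509 + o) = (314777 + 352366)*(-287509 + 408593) = 667143*121084 = 80780343012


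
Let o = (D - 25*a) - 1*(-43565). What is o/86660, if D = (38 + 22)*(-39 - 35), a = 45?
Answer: 1900/4333 ≈ 0.43850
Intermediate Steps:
D = -4440 (D = 60*(-74) = -4440)
o = 38000 (o = (-4440 - 25*45) - 1*(-43565) = (-4440 - 1125) + 43565 = -5565 + 43565 = 38000)
o/86660 = 38000/86660 = 38000*(1/86660) = 1900/4333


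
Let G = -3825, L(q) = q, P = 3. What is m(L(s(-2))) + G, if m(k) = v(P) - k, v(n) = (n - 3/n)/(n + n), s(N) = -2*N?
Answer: -11486/3 ≈ -3828.7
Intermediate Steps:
v(n) = (n - 3/n)/(2*n) (v(n) = (n - 3/n)/((2*n)) = (n - 3/n)*(1/(2*n)) = (n - 3/n)/(2*n))
m(k) = ⅓ - k (m(k) = (½)*(-3 + 3²)/3² - k = (½)*(⅑)*(-3 + 9) - k = (½)*(⅑)*6 - k = ⅓ - k)
m(L(s(-2))) + G = (⅓ - (-2)*(-2)) - 3825 = (⅓ - 1*4) - 3825 = (⅓ - 4) - 3825 = -11/3 - 3825 = -11486/3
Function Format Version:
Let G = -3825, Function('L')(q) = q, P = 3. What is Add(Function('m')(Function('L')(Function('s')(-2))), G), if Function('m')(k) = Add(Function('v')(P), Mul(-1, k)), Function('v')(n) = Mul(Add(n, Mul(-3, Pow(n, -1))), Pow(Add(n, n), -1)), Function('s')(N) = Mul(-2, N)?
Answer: Rational(-11486, 3) ≈ -3828.7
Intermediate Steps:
Function('v')(n) = Mul(Rational(1, 2), Pow(n, -1), Add(n, Mul(-3, Pow(n, -1)))) (Function('v')(n) = Mul(Add(n, Mul(-3, Pow(n, -1))), Pow(Mul(2, n), -1)) = Mul(Add(n, Mul(-3, Pow(n, -1))), Mul(Rational(1, 2), Pow(n, -1))) = Mul(Rational(1, 2), Pow(n, -1), Add(n, Mul(-3, Pow(n, -1)))))
Function('m')(k) = Add(Rational(1, 3), Mul(-1, k)) (Function('m')(k) = Add(Mul(Rational(1, 2), Pow(3, -2), Add(-3, Pow(3, 2))), Mul(-1, k)) = Add(Mul(Rational(1, 2), Rational(1, 9), Add(-3, 9)), Mul(-1, k)) = Add(Mul(Rational(1, 2), Rational(1, 9), 6), Mul(-1, k)) = Add(Rational(1, 3), Mul(-1, k)))
Add(Function('m')(Function('L')(Function('s')(-2))), G) = Add(Add(Rational(1, 3), Mul(-1, Mul(-2, -2))), -3825) = Add(Add(Rational(1, 3), Mul(-1, 4)), -3825) = Add(Add(Rational(1, 3), -4), -3825) = Add(Rational(-11, 3), -3825) = Rational(-11486, 3)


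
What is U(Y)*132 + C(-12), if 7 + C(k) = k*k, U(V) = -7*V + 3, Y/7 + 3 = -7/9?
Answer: 74903/3 ≈ 24968.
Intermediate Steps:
Y = -238/9 (Y = -21 + 7*(-7/9) = -21 - 49/9 = -238/9 ≈ -26.444)
U(V) = 3 - 7*V
C(k) = -7 + k² (C(k) = -7 + k*k = -7 + k²)
U(Y)*132 + C(-12) = (3 - 7*(-238/9))*132 + (-7 + (-12)²) = (3 + 1666/9)*132 + (-7 + 144) = (1693/9)*132 + 137 = 74492/3 + 137 = 74903/3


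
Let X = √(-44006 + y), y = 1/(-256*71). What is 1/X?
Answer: -16*I*√56789567047/799853057 ≈ -0.004767*I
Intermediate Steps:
y = -1/18176 (y = 1/(-18176) = -1/18176 ≈ -5.5018e-5)
X = I*√56789567047/1136 (X = √(-44006 - 1/18176) = √(-799853057/18176) = I*√56789567047/1136 ≈ 209.78*I)
1/X = 1/(I*√56789567047/1136) = -16*I*√56789567047/799853057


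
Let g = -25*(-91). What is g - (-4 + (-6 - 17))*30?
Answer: 3085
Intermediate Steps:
g = 2275
g - (-4 + (-6 - 17))*30 = 2275 - (-4 + (-6 - 17))*30 = 2275 - (-4 - 23)*30 = 2275 - (-27)*30 = 2275 - 1*(-810) = 2275 + 810 = 3085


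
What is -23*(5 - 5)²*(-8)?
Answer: 0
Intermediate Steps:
-23*(5 - 5)²*(-8) = -23*0²*(-8) = -23*0*(-8) = 0*(-8) = 0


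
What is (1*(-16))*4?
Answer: -64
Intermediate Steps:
(1*(-16))*4 = -16*4 = -64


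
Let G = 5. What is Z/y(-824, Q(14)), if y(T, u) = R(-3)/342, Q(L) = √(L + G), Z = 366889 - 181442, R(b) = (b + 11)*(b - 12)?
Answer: -10570479/20 ≈ -5.2852e+5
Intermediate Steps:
R(b) = (-12 + b)*(11 + b) (R(b) = (11 + b)*(-12 + b) = (-12 + b)*(11 + b))
Z = 185447
Q(L) = √(5 + L) (Q(L) = √(L + 5) = √(5 + L))
y(T, u) = -20/57 (y(T, u) = (-132 + (-3)² - 1*(-3))/342 = (-132 + 9 + 3)*(1/342) = -120*1/342 = -20/57)
Z/y(-824, Q(14)) = 185447/(-20/57) = 185447*(-57/20) = -10570479/20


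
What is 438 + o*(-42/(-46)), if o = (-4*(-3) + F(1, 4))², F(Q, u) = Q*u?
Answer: 15450/23 ≈ 671.74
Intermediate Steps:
o = 256 (o = (-4*(-3) + 1*4)² = (12 + 4)² = 16² = 256)
438 + o*(-42/(-46)) = 438 + 256*(-42/(-46)) = 438 + 256*(-42*(-1/46)) = 438 + 256*(21/23) = 438 + 5376/23 = 15450/23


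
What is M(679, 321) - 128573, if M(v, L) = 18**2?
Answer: -128249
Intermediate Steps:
M(v, L) = 324
M(679, 321) - 128573 = 324 - 128573 = -128249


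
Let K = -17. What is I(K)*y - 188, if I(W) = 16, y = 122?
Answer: 1764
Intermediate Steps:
I(K)*y - 188 = 16*122 - 188 = 1952 - 188 = 1764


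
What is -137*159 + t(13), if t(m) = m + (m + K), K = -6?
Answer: -21763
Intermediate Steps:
t(m) = -6 + 2*m (t(m) = m + (m - 6) = m + (-6 + m) = -6 + 2*m)
-137*159 + t(13) = -137*159 + (-6 + 2*13) = -21783 + (-6 + 26) = -21783 + 20 = -21763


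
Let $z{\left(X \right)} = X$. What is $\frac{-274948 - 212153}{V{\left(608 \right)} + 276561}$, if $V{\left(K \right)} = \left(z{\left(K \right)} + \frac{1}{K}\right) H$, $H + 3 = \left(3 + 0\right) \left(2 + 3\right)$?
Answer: $- \frac{24679784}{14382089} \approx -1.716$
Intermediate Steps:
$H = 12$ ($H = -3 + \left(3 + 0\right) \left(2 + 3\right) = -3 + 3 \cdot 5 = -3 + 15 = 12$)
$V{\left(K \right)} = 12 K + \frac{12}{K}$ ($V{\left(K \right)} = \left(K + \frac{1}{K}\right) 12 = 12 K + \frac{12}{K}$)
$\frac{-274948 - 212153}{V{\left(608 \right)} + 276561} = \frac{-274948 - 212153}{\left(12 \cdot 608 + \frac{12}{608}\right) + 276561} = - \frac{487101}{\left(7296 + 12 \cdot \frac{1}{608}\right) + 276561} = - \frac{487101}{\left(7296 + \frac{3}{152}\right) + 276561} = - \frac{487101}{\frac{1108995}{152} + 276561} = - \frac{487101}{\frac{43146267}{152}} = \left(-487101\right) \frac{152}{43146267} = - \frac{24679784}{14382089}$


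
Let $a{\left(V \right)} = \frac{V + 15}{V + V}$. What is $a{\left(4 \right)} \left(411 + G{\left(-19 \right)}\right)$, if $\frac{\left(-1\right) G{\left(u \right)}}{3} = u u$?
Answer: $-1596$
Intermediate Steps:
$a{\left(V \right)} = \frac{15 + V}{2 V}$
$G{\left(u \right)} = - 3 u^{2}$ ($G{\left(u \right)} = - 3 u u = - 3 u^{2}$)
$a{\left(4 \right)} \left(411 + G{\left(-19 \right)}\right) = \frac{15 + 4}{2 \cdot 4} \left(411 - 3 \left(-19\right)^{2}\right) = \frac{1}{2} \cdot \frac{1}{4} \cdot 19 \left(411 - 1083\right) = \frac{19 \left(411 - 1083\right)}{8} = \frac{19}{8} \left(-672\right) = -1596$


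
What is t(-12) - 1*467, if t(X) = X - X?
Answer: -467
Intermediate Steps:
t(X) = 0
t(-12) - 1*467 = 0 - 1*467 = 0 - 467 = -467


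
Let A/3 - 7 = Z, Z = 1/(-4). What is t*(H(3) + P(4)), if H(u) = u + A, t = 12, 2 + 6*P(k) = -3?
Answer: 269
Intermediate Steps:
P(k) = -⅚ (P(k) = -⅓ + (⅙)*(-3) = -⅓ - ½ = -⅚)
Z = -¼ ≈ -0.25000
A = 81/4 (A = 21 + 3*(-¼) = 21 - ¾ = 81/4 ≈ 20.250)
H(u) = 81/4 + u (H(u) = u + 81/4 = 81/4 + u)
t*(H(3) + P(4)) = 12*((81/4 + 3) - ⅚) = 12*(93/4 - ⅚) = 12*(269/12) = 269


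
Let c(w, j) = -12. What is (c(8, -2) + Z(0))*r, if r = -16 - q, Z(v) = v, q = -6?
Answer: 120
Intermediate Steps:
r = -10 (r = -16 - 1*(-6) = -16 + 6 = -10)
(c(8, -2) + Z(0))*r = (-12 + 0)*(-10) = -12*(-10) = 120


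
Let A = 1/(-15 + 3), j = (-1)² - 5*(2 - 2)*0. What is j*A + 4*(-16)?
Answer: -769/12 ≈ -64.083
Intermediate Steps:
j = 1 (j = 1 - 5*0*0 = 1 + 0*0 = 1 + 0 = 1)
A = -1/12 (A = 1/(-12) = -1/12 ≈ -0.083333)
j*A + 4*(-16) = 1*(-1/12) + 4*(-16) = -1/12 - 64 = -769/12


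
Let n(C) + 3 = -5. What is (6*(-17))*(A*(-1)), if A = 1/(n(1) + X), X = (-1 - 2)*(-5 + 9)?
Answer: -51/10 ≈ -5.1000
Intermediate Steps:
n(C) = -8 (n(C) = -3 - 5 = -8)
X = -12 (X = -3*4 = -12)
A = -1/20 (A = 1/(-8 - 12) = 1/(-20) = -1/20 ≈ -0.050000)
(6*(-17))*(A*(-1)) = (6*(-17))*(-1/20*(-1)) = -102*1/20 = -51/10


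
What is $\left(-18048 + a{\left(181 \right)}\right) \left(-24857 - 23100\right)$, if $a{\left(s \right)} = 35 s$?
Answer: $561720341$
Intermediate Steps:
$\left(-18048 + a{\left(181 \right)}\right) \left(-24857 - 23100\right) = \left(-18048 + 35 \cdot 181\right) \left(-24857 - 23100\right) = \left(-18048 + 6335\right) \left(-47957\right) = \left(-11713\right) \left(-47957\right) = 561720341$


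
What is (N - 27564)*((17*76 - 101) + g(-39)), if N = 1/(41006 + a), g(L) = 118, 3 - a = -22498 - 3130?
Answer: -2404347987503/66637 ≈ -3.6081e+7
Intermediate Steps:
a = 25631 (a = 3 - (-22498 - 3130) = 3 - 1*(-25628) = 3 + 25628 = 25631)
N = 1/66637 (N = 1/(41006 + 25631) = 1/66637 ≈ 1.5007e-5)
(N - 27564)*((17*76 - 101) + g(-39)) = (1/66637 - 27564)*((17*76 - 101) + 118) = -1836782267*((1292 - 101) + 118)/66637 = -1836782267*(1191 + 118)/66637 = -1836782267/66637*1309 = -2404347987503/66637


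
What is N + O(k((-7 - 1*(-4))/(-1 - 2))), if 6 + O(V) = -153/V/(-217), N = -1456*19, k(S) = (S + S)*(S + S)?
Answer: -24017407/868 ≈ -27670.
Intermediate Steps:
k(S) = 4*S² (k(S) = (2*S)*(2*S) = 4*S²)
N = -27664
O(V) = -6 + 153/(217*V) (O(V) = -6 - 153/V/(-217) = -6 - 153/V*(-1/217) = -6 + 153/(217*V))
N + O(k((-7 - 1*(-4))/(-1 - 2))) = -27664 + (-6 + 153/(217*((4*((-7 - 1*(-4))/(-1 - 2))²)))) = -27664 + (-6 + 153/(217*((4*((-7 + 4)/(-3))²)))) = -27664 + (-6 + 153/(217*((4*(-3*(-⅓))²)))) = -27664 + (-6 + 153/(217*((4*1²)))) = -27664 + (-6 + 153/(217*((4*1)))) = -27664 + (-6 + (153/217)/4) = -27664 + (-6 + (153/217)*(¼)) = -27664 + (-6 + 153/868) = -27664 - 5055/868 = -24017407/868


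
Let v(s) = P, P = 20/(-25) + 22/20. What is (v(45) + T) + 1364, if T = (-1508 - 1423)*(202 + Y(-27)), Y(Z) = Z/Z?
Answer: -5936287/10 ≈ -5.9363e+5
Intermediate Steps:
Y(Z) = 1
P = 3/10 (P = 20*(-1/25) + 22*(1/20) = -4/5 + 11/10 = 3/10 ≈ 0.30000)
v(s) = 3/10
T = -594993 (T = (-1508 - 1423)*(202 + 1) = -2931*203 = -594993)
(v(45) + T) + 1364 = (3/10 - 594993) + 1364 = -5949927/10 + 1364 = -5936287/10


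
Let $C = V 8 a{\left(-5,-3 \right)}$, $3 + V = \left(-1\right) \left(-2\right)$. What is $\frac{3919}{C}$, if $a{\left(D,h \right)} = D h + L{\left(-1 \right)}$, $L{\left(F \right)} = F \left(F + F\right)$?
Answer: $- \frac{3919}{136} \approx -28.816$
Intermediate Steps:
$L{\left(F \right)} = 2 F^{2}$ ($L{\left(F \right)} = F 2 F = 2 F^{2}$)
$V = -1$ ($V = -3 - -2 = -3 + 2 = -1$)
$a{\left(D,h \right)} = 2 + D h$ ($a{\left(D,h \right)} = D h + 2 \left(-1\right)^{2} = D h + 2 \cdot 1 = D h + 2 = 2 + D h$)
$C = -136$ ($C = \left(-1\right) 8 \left(2 - -15\right) = - 8 \left(2 + 15\right) = \left(-8\right) 17 = -136$)
$\frac{3919}{C} = \frac{3919}{-136} = 3919 \left(- \frac{1}{136}\right) = - \frac{3919}{136}$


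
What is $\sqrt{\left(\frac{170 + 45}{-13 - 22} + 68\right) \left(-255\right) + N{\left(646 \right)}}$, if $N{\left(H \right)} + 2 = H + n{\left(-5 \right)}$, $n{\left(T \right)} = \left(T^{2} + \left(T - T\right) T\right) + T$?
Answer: $\frac{i \sqrt{740369}}{7} \approx 122.92 i$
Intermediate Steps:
$n{\left(T \right)} = T + T^{2}$ ($n{\left(T \right)} = \left(T^{2} + 0 T\right) + T = \left(T^{2} + 0\right) + T = T^{2} + T = T + T^{2}$)
$N{\left(H \right)} = 18 + H$ ($N{\left(H \right)} = -2 + \left(H - 5 \left(1 - 5\right)\right) = -2 + \left(H - -20\right) = -2 + \left(H + 20\right) = -2 + \left(20 + H\right) = 18 + H$)
$\sqrt{\left(\frac{170 + 45}{-13 - 22} + 68\right) \left(-255\right) + N{\left(646 \right)}} = \sqrt{\left(\frac{170 + 45}{-13 - 22} + 68\right) \left(-255\right) + \left(18 + 646\right)} = \sqrt{\left(\frac{215}{-35} + 68\right) \left(-255\right) + 664} = \sqrt{\left(215 \left(- \frac{1}{35}\right) + 68\right) \left(-255\right) + 664} = \sqrt{\left(- \frac{43}{7} + 68\right) \left(-255\right) + 664} = \sqrt{\frac{433}{7} \left(-255\right) + 664} = \sqrt{- \frac{110415}{7} + 664} = \sqrt{- \frac{105767}{7}} = \frac{i \sqrt{740369}}{7}$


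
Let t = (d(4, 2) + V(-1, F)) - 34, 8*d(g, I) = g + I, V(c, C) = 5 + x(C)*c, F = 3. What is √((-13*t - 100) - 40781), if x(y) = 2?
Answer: I*√161951/2 ≈ 201.22*I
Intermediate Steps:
V(c, C) = 5 + 2*c
d(g, I) = I/8 + g/8 (d(g, I) = (g + I)/8 = (I + g)/8 = I/8 + g/8)
t = -121/4 (t = (((⅛)*2 + (⅛)*4) + (5 + 2*(-1))) - 34 = ((¼ + ½) + (5 - 2)) - 34 = (¾ + 3) - 34 = 15/4 - 34 = -121/4 ≈ -30.250)
√((-13*t - 100) - 40781) = √((-13*(-121/4) - 100) - 40781) = √((1573/4 - 100) - 40781) = √(1173/4 - 40781) = √(-161951/4) = I*√161951/2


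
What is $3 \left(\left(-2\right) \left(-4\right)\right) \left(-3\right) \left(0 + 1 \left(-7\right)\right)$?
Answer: $504$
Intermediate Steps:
$3 \left(\left(-2\right) \left(-4\right)\right) \left(-3\right) \left(0 + 1 \left(-7\right)\right) = 3 \cdot 8 \left(-3\right) \left(0 - 7\right) = 24 \left(-3\right) \left(-7\right) = \left(-72\right) \left(-7\right) = 504$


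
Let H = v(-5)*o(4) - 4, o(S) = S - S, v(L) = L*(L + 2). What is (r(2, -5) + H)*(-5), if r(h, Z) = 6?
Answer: -10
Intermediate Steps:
v(L) = L*(2 + L)
o(S) = 0
H = -4 (H = -5*(2 - 5)*0 - 4 = -5*(-3)*0 - 4 = 15*0 - 4 = 0 - 4 = -4)
(r(2, -5) + H)*(-5) = (6 - 4)*(-5) = 2*(-5) = -10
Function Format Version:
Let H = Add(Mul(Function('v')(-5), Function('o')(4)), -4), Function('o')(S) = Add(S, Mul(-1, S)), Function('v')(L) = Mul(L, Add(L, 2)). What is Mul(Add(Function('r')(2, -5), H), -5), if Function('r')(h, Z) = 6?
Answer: -10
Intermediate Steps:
Function('v')(L) = Mul(L, Add(2, L))
Function('o')(S) = 0
H = -4 (H = Add(Mul(Mul(-5, Add(2, -5)), 0), -4) = Add(Mul(Mul(-5, -3), 0), -4) = Add(Mul(15, 0), -4) = Add(0, -4) = -4)
Mul(Add(Function('r')(2, -5), H), -5) = Mul(Add(6, -4), -5) = Mul(2, -5) = -10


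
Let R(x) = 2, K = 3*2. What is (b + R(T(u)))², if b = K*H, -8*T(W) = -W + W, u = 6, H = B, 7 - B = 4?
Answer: 400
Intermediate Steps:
B = 3 (B = 7 - 1*4 = 7 - 4 = 3)
H = 3
K = 6
T(W) = 0 (T(W) = -(-W + W)/8 = -⅛*0 = 0)
b = 18 (b = 6*3 = 18)
(b + R(T(u)))² = (18 + 2)² = 20² = 400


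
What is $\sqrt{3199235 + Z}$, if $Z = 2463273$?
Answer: $2 \sqrt{1415627} \approx 2379.6$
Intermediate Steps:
$\sqrt{3199235 + Z} = \sqrt{3199235 + 2463273} = \sqrt{5662508} = 2 \sqrt{1415627}$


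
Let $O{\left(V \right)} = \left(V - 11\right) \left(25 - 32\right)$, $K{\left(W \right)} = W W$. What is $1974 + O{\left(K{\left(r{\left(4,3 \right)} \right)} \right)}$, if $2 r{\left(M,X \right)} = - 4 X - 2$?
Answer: $1708$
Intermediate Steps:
$r{\left(M,X \right)} = -1 - 2 X$ ($r{\left(M,X \right)} = \frac{- 4 X - 2}{2} = \frac{-2 - 4 X}{2} = -1 - 2 X$)
$K{\left(W \right)} = W^{2}$
$O{\left(V \right)} = 77 - 7 V$ ($O{\left(V \right)} = \left(-11 + V\right) \left(-7\right) = 77 - 7 V$)
$1974 + O{\left(K{\left(r{\left(4,3 \right)} \right)} \right)} = 1974 + \left(77 - 7 \left(-1 - 6\right)^{2}\right) = 1974 + \left(77 - 7 \left(-7\right)^{2}\right) = 1974 + \left(77 - 343\right) = 1974 - 266 = 1708$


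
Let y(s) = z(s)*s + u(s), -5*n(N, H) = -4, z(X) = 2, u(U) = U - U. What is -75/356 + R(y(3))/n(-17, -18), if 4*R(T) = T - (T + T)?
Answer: -1485/712 ≈ -2.0857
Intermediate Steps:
u(U) = 0
n(N, H) = ⅘ (n(N, H) = -⅕*(-4) = ⅘)
y(s) = 2*s (y(s) = 2*s + 0 = 2*s)
R(T) = -T/4 (R(T) = (T - (T + T))/4 = (T - 2*T)/4 = (-T)/4 = -T/4)
-75/356 + R(y(3))/n(-17, -18) = -75/356 + (-3/2)/(⅘) = -75*1/356 - ¼*6*(5/4) = -75/356 - 3/2*5/4 = -75/356 - 15/8 = -1485/712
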